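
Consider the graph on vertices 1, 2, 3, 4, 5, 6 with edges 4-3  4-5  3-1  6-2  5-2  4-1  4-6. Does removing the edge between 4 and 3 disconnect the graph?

After removing 4-3, the path 4-1-3 still connects them, so the edge is not a bridge.

No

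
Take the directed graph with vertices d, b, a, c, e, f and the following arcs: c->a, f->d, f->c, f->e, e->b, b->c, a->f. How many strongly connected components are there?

{a, b, c, e, f} are all mutually reachable — one SCC of size 5.
{d} is an SCC by itself.
That gives 2 strongly connected components.

2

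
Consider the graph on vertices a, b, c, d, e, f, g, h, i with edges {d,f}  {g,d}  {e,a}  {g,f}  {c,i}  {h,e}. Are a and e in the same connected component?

From a we can reach a, e, h, which includes e.

Yes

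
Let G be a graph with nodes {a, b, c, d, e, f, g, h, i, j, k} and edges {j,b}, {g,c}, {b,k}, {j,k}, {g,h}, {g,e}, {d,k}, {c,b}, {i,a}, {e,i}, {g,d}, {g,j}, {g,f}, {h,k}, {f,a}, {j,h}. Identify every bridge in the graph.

none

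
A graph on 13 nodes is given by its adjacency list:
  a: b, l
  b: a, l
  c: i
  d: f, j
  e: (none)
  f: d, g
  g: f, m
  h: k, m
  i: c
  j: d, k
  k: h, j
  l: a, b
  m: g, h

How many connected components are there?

4

e is isolated — a component by itself.
Starting from c we can reach c, i. That is one component of size 2.
Starting from a we can reach a, b, l. That is one component of size 3.
Starting from d we can reach d, f, g, h, j, k, m. That is one component of size 7.
Total: 4 components.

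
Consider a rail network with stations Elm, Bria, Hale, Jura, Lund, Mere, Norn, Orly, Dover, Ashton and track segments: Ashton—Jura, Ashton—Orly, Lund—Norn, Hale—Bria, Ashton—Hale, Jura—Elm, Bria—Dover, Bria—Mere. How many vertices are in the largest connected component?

8

Starting from Lund we can reach Lund, Norn. That is one component of size 2.
Starting from Elm we can reach Elm, Bria, Hale, Jura, Mere, Orly, Dover, Ashton. That is one component of size 8.
The largest has 8 vertices.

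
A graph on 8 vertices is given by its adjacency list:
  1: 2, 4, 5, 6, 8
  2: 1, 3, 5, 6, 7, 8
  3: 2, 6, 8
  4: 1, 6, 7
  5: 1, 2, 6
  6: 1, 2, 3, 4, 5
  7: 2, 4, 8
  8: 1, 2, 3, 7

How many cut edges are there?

0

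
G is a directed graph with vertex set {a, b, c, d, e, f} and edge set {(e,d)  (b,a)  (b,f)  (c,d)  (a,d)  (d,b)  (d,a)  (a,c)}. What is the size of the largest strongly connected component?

4

{a, b, c, d} are all mutually reachable — one SCC of size 4.
{f} is an SCC by itself.
{e} is an SCC by itself.
The largest has 4 vertices.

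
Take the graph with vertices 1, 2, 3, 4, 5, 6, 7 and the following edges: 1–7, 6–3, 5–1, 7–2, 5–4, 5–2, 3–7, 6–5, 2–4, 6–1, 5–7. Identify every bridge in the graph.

none

The edges on the cycle 6-5-1-7-3-6 are not bridges since each lies on that cycle.
Every edge lies on some cycle, so there are no bridges.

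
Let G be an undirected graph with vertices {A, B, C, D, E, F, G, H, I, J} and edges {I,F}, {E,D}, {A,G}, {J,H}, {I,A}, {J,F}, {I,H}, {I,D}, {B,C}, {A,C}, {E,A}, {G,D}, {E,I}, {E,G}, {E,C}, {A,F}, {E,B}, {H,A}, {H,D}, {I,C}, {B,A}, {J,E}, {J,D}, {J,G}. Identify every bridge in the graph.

The edges on the cycle E-I-H-A-E are not bridges since each lies on that cycle.
Every edge lies on some cycle, so there are no bridges.

none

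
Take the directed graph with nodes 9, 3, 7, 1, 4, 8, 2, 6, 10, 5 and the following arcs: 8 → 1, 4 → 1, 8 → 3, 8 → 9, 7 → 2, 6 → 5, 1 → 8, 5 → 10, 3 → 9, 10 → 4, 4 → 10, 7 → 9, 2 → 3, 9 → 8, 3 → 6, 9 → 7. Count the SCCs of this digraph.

{1, 2, 3, 4, 5, 6, 7, 8, 9, 10} are all mutually reachable — one SCC of size 10.
That gives 1 strongly connected component.

1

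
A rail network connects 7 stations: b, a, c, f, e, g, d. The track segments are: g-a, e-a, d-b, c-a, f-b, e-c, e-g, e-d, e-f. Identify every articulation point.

e

Removing e increases the component count from 1 to 2, so e is a cut vertex.
By contrast removing a leaves 1 component; it is not a cut vertex. No other vertex is a cut vertex either.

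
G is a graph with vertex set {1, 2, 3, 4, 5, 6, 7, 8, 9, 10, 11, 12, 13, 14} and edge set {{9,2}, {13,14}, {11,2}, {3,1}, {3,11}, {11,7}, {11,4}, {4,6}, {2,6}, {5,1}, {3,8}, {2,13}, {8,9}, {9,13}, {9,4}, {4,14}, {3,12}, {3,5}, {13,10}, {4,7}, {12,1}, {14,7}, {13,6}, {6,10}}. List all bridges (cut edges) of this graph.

none

The edges on the cycle 3-5-1-3 are not bridges since each lies on that cycle.
Every edge lies on some cycle, so there are no bridges.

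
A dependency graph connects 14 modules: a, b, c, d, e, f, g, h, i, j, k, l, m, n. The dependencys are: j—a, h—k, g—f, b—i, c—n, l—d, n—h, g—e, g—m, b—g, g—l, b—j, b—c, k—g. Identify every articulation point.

b, g, j, l

Removing b increases the component count from 1 to 3, so b is a cut vertex.
Removing g increases the component count from 1 to 5, so g is a cut vertex.
Removing j increases the component count from 1 to 2, so j is a cut vertex.
Likewise l is a cut vertex.
By contrast removing a leaves 1 component; it is not a cut vertex. No other vertex is a cut vertex either.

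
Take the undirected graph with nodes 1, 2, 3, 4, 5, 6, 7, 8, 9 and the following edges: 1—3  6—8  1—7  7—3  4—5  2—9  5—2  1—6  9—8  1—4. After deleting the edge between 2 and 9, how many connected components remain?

2 and 9 are still connected via 2-5-4-1-6-8-9, so the component count stays at 1.

1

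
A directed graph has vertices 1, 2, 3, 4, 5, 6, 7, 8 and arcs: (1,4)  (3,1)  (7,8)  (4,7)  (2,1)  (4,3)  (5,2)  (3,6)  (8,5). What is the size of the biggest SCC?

{1, 2, 3, 4, 5, 7, 8} are all mutually reachable — one SCC of size 7.
{6} is an SCC by itself.
The largest has 7 vertices.

7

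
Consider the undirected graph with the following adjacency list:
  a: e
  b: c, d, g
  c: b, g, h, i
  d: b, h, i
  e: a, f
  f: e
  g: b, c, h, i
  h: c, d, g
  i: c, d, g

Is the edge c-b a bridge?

No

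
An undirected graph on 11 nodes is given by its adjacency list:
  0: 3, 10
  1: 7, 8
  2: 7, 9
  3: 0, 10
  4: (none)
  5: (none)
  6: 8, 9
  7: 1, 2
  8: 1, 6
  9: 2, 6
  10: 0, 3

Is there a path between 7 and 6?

Yes

From 7 we can reach 1, 2, 6, 7, 8, 9, which includes 6.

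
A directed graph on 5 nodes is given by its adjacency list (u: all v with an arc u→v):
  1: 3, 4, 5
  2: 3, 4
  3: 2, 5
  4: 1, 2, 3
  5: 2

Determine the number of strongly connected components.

1

{1, 2, 3, 4, 5} are all mutually reachable — one SCC of size 5.
That gives 1 strongly connected component.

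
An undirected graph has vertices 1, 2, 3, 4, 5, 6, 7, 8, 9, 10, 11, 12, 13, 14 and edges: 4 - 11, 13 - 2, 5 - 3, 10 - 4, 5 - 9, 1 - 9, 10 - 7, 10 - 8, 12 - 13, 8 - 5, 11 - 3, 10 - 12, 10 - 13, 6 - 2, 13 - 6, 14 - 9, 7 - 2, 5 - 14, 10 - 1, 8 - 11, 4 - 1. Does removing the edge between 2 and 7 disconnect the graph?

After removing 2 - 7, the path 2-13-10-7 still connects them, so the edge is not a bridge.

No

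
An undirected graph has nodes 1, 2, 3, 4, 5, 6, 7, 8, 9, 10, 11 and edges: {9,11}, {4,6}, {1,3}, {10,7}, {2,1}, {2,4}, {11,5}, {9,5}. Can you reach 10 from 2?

No

The component containing 2 is {1, 2, 3, 4, 6}, and 10 is not in it.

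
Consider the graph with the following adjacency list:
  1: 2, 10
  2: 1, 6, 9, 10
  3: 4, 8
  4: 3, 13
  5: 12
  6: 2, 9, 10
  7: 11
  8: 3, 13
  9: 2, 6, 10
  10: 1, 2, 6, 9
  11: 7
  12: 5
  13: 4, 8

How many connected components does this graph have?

4

Starting from 7 we can reach 7, 11. That is one component of size 2.
Starting from 5 we can reach 5, 12. That is one component of size 2.
Starting from 3 we can reach 3, 4, 8, 13. That is one component of size 4.
Starting from 1 we can reach 1, 2, 6, 9, 10. That is one component of size 5.
Total: 4 components.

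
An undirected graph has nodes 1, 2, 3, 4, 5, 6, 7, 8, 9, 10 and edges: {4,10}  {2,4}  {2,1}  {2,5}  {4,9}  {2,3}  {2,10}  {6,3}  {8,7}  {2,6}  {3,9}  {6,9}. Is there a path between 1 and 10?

From 1 we can reach 1, 2, 3, 4, 5, 6, 9, 10, which includes 10.

Yes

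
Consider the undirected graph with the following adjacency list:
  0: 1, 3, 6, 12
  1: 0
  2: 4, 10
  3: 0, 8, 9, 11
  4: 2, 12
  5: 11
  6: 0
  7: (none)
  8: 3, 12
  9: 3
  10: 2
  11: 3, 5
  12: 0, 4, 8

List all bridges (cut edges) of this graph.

0-1, 0-6, 10-2, 11-3, 11-5, 12-4, 2-4, 3-9

The edges on the cycle 12-8-3-0-12 are not bridges since each lies on that cycle.
But removing 6-0 disconnects 6 from 0; removing 12-4 disconnects 12 from 4; removing 3-11 disconnects 3 from 11; removing 4-2 disconnects 4 from 2 — these are bridges.
In total 8 edges are bridges.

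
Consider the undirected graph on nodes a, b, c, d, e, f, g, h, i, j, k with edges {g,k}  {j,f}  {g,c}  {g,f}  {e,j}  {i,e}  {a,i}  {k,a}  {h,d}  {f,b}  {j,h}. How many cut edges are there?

4

The edges on the cycle g-k-a-i-e-j-f-g are not bridges since each lies on that cycle.
But removing b–f disconnects b from f; removing d–h disconnects d from h; removing j–h disconnects j from h; removing g–c disconnects g from c — these are bridges.
That makes 4 bridges.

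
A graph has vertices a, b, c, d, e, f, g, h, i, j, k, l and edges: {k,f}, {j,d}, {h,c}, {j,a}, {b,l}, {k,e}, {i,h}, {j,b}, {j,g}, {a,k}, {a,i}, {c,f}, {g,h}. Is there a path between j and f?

From j we can reach a, b, c, d, e, f, g, h, i, j, k, l, which includes f.

Yes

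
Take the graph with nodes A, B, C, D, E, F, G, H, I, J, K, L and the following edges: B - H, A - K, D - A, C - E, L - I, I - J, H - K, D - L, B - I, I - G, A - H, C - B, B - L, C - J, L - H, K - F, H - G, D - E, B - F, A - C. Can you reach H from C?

Yes

From C we can reach A, B, C, D, E, F, G, H, I, J, K, L, which includes H.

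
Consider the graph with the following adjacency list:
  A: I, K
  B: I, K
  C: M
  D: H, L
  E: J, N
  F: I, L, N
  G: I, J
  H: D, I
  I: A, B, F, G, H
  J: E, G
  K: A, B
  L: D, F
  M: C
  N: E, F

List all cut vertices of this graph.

I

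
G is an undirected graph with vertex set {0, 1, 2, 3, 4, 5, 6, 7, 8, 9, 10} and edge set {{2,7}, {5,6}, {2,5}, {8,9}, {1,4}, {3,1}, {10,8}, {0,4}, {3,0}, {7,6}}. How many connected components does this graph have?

3

Starting from 8 we can reach 8, 9, 10. That is one component of size 3.
Starting from 2 we can reach 2, 5, 6, 7. That is one component of size 4.
Starting from 0 we can reach 0, 1, 3, 4. That is one component of size 4.
Total: 3 components.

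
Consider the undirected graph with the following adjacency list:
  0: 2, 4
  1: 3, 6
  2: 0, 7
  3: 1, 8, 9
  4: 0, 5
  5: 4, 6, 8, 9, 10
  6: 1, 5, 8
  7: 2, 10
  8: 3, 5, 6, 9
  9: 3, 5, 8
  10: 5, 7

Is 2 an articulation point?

No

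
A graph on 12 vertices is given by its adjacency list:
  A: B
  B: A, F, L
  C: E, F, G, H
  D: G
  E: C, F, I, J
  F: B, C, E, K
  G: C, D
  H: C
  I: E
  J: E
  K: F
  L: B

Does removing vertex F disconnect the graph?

Deleting F raises the number of components from 1 to 3, so F is a cut vertex.

Yes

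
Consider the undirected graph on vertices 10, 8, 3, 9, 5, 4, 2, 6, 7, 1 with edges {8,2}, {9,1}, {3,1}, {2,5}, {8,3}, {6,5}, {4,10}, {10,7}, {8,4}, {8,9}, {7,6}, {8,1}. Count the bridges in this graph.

The edges on the cycle 8-9-1-8 are not bridges since each lies on that cycle.
Every edge lies on some cycle, so there are no bridges.

0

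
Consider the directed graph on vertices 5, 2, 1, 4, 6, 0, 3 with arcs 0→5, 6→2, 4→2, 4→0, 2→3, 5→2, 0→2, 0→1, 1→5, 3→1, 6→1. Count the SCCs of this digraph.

4

{1, 2, 3, 5} are all mutually reachable — one SCC of size 4.
{4} is an SCC by itself.
{0} is an SCC by itself.
{6} is an SCC by itself.
That gives 4 strongly connected components.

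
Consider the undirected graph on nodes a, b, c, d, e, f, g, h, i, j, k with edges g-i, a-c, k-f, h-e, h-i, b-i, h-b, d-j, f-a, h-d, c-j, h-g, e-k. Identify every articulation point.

Removing h increases the component count from 1 to 2, so h is a cut vertex.
By contrast removing j leaves 1 component; it is not a cut vertex. No other vertex is a cut vertex either.

h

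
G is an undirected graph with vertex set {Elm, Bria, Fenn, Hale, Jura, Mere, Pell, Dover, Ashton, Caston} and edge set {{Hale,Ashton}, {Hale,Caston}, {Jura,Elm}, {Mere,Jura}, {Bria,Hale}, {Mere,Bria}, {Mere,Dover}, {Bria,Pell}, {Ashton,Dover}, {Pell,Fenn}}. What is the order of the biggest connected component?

Starting from Elm we can reach Elm, Bria, Fenn, Hale, Jura, Mere, Pell, Dover, Ashton, Caston. That is one component of size 10.
The largest has 10 vertices.

10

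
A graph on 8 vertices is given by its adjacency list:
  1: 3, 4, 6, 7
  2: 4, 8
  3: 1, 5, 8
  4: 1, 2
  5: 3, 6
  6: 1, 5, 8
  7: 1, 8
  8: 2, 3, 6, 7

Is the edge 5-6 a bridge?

After removing 5-6, the path 5-3-1-6 still connects them, so the edge is not a bridge.

No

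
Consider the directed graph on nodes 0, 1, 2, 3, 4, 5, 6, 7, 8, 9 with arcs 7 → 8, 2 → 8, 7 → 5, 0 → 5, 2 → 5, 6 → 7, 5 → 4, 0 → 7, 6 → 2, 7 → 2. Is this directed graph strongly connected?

No

There is no directed path from 5 to 2, so the graph is not strongly connected.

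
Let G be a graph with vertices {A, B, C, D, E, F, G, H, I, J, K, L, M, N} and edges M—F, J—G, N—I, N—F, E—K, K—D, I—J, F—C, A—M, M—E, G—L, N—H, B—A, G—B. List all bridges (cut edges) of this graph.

C-F, D-K, E-K, E-M, G-L, H-N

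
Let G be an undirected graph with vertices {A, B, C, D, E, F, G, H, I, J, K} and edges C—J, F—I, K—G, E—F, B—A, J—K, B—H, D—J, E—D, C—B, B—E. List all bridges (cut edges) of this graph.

A-B, B-H, E-F, F-I, G-K, J-K

The edges on the cycle C-B-E-D-J-C are not bridges since each lies on that cycle.
But removing K—G disconnects K from G; removing E—F disconnects E from F; removing B—A disconnects B from A; removing B—H disconnects B from H — these are bridges.
In total 6 edges are bridges.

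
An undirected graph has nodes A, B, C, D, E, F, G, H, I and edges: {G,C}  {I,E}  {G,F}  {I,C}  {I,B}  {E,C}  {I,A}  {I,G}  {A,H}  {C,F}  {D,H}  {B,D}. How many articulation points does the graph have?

1

Removing I increases the component count from 1 to 2, so I is a cut vertex.
By contrast removing C leaves 1 component; it is not a cut vertex. No other vertex is a cut vertex either.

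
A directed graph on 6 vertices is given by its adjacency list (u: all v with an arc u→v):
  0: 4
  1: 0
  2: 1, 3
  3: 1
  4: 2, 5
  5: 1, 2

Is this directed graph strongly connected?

From 3 we can reach every vertex (0, 1, 2, 3, 4, 5), and every vertex can reach 3 (0, 1, 2, 3, 4, 5). So the whole graph is one strongly connected component.

Yes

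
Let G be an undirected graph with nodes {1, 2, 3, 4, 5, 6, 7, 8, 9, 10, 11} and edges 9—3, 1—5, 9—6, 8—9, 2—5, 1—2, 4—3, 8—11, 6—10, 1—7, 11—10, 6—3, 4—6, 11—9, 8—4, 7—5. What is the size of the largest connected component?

7

Starting from 1 we can reach 1, 2, 5, 7. That is one component of size 4.
Starting from 3 we can reach 3, 4, 6, 8, 9, 10, 11. That is one component of size 7.
The largest has 7 vertices.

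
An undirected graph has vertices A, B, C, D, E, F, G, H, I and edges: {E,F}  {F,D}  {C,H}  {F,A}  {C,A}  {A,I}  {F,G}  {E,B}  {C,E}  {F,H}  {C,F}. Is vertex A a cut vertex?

Yes

Deleting A raises the number of components from 1 to 2, so A is a cut vertex.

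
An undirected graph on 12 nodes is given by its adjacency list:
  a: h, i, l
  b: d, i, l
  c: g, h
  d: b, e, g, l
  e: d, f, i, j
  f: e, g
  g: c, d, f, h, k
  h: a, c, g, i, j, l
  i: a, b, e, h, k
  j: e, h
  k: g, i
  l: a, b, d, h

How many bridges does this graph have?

The edges on the cycle h-j-e-f-g-h are not bridges since each lies on that cycle.
Every edge lies on some cycle, so there are no bridges.

0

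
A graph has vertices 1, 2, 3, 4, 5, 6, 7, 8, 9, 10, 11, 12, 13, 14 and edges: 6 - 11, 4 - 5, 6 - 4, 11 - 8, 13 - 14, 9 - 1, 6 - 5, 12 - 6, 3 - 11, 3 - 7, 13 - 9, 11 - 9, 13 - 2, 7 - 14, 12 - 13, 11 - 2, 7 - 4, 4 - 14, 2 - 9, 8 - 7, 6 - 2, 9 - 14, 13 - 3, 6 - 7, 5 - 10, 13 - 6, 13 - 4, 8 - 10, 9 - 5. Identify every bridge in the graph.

The edges on the cycle 11-8-10-5-9-11 are not bridges since each lies on that cycle.
But removing 9 - 1 disconnects 9 from 1 — this is a bridge.

1-9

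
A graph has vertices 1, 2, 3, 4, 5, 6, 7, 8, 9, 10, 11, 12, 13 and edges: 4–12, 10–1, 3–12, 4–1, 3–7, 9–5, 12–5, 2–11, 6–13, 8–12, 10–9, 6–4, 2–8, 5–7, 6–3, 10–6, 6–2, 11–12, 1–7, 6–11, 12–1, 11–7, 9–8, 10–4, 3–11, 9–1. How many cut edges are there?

1

The edges on the cycle 10-6-2-8-9-10 are not bridges since each lies on that cycle.
But removing 13–6 disconnects 13 from 6 — this is a bridge.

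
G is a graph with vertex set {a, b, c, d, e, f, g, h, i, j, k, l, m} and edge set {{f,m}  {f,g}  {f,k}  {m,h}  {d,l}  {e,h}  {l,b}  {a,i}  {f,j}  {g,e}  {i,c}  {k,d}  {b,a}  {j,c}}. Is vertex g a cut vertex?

Deleting g leaves 1 component (was 1) (its neighbors e, f remain connected to each other), so g is not a cut vertex.

No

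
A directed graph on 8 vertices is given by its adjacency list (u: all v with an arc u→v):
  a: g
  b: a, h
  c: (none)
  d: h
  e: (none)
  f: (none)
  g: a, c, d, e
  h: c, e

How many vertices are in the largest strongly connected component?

2

{a, g} are all mutually reachable — one SCC of size 2.
{b} is an SCC by itself.
{d} is an SCC by itself.
{h} is an SCC by itself.
{f} is an SCC by itself.
(and 2 more singleton SCCs)
The largest has 2 vertices.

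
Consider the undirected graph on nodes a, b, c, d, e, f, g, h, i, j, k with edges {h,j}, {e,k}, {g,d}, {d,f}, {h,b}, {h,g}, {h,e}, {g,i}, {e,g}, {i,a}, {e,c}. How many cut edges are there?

The edges on the cycle h-e-g-h are not bridges since each lies on that cycle.
But removing g - d disconnects g from d; removing i - a disconnects i from a; removing g - i disconnects g from i; removing f - d disconnects f from d — these are bridges.
In total 8 edges are bridges.

8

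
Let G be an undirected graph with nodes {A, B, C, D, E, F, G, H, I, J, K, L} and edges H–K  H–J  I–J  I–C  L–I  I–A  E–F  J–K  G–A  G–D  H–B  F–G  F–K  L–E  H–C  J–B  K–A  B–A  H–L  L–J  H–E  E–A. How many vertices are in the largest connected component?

12

Starting from A we can reach A, B, C, D, E, F, G, H, I, J, K, L. That is one component of size 12.
The largest has 12 vertices.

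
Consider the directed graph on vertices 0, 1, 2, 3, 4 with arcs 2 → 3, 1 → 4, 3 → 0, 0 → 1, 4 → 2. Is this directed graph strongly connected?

Yes

From 1 we can reach every vertex (0, 1, 2, 3, 4), and every vertex can reach 1 (0, 1, 2, 3, 4). So the whole graph is one strongly connected component.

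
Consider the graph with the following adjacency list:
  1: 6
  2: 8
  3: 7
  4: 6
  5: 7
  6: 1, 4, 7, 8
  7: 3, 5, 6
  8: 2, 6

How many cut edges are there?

7

removing 6-4 disconnects 6 from 4; removing 6-8 disconnects 6 from 8; removing 7-5 disconnects 7 from 5; removing 7-6 disconnects 7 from 6 — these are bridges.
In total 7 edges are bridges.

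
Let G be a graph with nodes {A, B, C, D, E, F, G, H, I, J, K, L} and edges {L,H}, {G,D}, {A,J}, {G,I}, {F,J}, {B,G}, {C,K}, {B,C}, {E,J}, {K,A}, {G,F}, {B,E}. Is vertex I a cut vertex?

Deleting I leaves 2 components (was 2), so I is not a cut vertex.

No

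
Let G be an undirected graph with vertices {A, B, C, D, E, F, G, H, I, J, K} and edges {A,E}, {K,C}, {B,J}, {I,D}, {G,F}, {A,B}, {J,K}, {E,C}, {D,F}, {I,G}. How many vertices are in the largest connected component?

6

H is isolated — a component by itself.
Starting from D we can reach D, F, G, I. That is one component of size 4.
Starting from A we can reach A, B, C, E, J, K. That is one component of size 6.
The largest has 6 vertices.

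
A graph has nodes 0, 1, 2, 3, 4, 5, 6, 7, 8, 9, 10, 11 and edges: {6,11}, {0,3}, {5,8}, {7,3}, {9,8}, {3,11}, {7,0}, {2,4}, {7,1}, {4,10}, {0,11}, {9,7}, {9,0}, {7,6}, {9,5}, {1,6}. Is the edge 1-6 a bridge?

No

After removing 1-6, the path 1-7-6 still connects them, so the edge is not a bridge.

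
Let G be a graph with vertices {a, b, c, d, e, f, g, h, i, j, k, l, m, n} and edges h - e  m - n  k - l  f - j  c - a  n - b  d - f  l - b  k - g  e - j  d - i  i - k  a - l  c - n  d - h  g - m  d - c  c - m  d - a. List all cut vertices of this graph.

Removing d increases the component count from 1 to 2, so d is a cut vertex.
By contrast removing f leaves 1 component; it is not a cut vertex. No other vertex is a cut vertex either.

d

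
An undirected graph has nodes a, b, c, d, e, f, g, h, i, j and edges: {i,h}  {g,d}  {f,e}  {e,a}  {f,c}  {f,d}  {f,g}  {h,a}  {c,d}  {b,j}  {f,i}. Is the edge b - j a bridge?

Removing b - j leaves no path between b and j: the component count goes from 2 to 3. So it is a bridge.

Yes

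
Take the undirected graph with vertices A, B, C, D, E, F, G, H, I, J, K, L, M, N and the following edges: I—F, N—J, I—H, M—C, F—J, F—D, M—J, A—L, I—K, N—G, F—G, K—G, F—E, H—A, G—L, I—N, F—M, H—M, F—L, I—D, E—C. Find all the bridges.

none

The edges on the cycle I-F-E-C-M-H-I are not bridges since each lies on that cycle.
Every edge lies on some cycle, so there are no bridges.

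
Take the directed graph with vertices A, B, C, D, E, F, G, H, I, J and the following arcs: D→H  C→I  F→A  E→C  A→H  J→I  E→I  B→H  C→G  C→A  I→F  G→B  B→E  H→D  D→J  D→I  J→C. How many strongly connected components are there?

1

{A, B, C, D, E, F, G, H, I, J} are all mutually reachable — one SCC of size 10.
That gives 1 strongly connected component.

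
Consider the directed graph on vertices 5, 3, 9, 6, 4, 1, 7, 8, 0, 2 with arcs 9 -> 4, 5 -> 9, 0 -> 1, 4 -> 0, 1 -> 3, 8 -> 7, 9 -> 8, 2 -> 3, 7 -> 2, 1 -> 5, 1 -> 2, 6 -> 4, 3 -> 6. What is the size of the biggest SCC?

{0, 1, 2, 3, 4, 5, 6, 7, 8, 9} are all mutually reachable — one SCC of size 10.
The largest has 10 vertices.

10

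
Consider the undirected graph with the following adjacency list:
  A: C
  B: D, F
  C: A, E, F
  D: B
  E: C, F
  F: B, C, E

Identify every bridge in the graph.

A-C, B-D, B-F

The edges on the cycle E-F-C-E are not bridges since each lies on that cycle.
But removing C-A disconnects C from A; removing F-B disconnects F from B; removing B-D disconnects B from D — these are bridges.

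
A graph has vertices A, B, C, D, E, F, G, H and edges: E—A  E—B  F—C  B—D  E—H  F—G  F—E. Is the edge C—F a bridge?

Removing C—F leaves no path between C and F: the component count goes from 1 to 2. So it is a bridge.

Yes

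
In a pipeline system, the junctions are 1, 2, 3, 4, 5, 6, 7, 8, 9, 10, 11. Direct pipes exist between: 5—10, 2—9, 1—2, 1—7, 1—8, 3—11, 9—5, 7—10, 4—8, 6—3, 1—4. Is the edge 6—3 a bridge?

Yes

Removing 6—3 leaves no path between 6 and 3: the component count goes from 2 to 3. So it is a bridge.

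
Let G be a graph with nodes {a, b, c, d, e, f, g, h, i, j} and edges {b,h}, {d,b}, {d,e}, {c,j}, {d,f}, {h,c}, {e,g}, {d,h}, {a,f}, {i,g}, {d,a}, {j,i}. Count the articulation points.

Removing d increases the component count from 1 to 2, so d is a cut vertex.
By contrast removing h leaves 1 component; it is not a cut vertex. No other vertex is a cut vertex either.

1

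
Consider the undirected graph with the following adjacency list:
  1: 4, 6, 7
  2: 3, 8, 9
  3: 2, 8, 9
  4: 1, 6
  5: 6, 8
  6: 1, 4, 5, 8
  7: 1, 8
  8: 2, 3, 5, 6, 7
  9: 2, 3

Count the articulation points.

1

Removing 8 increases the component count from 1 to 2, so 8 is a cut vertex.
By contrast removing 6 leaves 1 component; it is not a cut vertex. No other vertex is a cut vertex either.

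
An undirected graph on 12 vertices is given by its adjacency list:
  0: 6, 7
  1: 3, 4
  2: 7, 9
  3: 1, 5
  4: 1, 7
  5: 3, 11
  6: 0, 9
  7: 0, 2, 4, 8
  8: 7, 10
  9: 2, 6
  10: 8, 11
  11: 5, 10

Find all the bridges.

none

The edges on the cycle 7-0-6-9-2-7 are not bridges since each lies on that cycle.
Every edge lies on some cycle, so there are no bridges.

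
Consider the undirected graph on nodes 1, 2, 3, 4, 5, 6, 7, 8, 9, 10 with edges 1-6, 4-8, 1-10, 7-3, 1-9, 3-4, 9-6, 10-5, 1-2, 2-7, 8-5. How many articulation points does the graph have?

1

Removing 1 increases the component count from 1 to 2, so 1 is a cut vertex.
By contrast removing 4 leaves 1 component; it is not a cut vertex. No other vertex is a cut vertex either.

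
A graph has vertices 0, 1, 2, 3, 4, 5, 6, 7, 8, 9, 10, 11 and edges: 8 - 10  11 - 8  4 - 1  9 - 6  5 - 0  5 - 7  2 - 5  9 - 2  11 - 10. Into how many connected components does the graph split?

4

3 is isolated — a component by itself.
Starting from 1 we can reach 1, 4. That is one component of size 2.
Starting from 8 we can reach 8, 10, 11. That is one component of size 3.
Starting from 0 we can reach 0, 2, 5, 6, 7, 9. That is one component of size 6.
Total: 4 components.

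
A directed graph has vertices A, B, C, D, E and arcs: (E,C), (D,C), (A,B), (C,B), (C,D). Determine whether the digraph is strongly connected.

No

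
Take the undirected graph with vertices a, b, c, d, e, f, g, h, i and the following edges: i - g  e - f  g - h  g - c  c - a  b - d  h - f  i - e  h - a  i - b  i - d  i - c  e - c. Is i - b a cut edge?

After removing i - b, the path i-d-b still connects them, so the edge is not a bridge.

No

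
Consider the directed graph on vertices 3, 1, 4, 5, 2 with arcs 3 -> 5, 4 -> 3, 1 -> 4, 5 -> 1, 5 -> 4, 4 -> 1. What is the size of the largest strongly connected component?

{1, 3, 4, 5} are all mutually reachable — one SCC of size 4.
{2} is an SCC by itself.
The largest has 4 vertices.

4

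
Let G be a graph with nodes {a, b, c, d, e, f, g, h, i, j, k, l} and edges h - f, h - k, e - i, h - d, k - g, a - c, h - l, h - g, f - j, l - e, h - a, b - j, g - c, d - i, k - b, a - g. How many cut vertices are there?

Removing h increases the component count from 1 to 2, so h is a cut vertex.
By contrast removing e leaves 1 component; it is not a cut vertex. No other vertex is a cut vertex either.

1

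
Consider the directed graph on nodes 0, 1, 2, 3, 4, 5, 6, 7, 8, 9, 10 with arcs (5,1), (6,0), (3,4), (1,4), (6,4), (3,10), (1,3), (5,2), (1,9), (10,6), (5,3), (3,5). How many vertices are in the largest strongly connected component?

3

{1, 3, 5} are all mutually reachable — one SCC of size 3.
{6} is an SCC by itself.
{8} is an SCC by itself.
{4} is an SCC by itself.
{0} is an SCC by itself.
(and 4 more singleton SCCs)
The largest has 3 vertices.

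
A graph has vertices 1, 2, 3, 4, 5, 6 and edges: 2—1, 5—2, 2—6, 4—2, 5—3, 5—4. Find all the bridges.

The edges on the cycle 5-4-2-5 are not bridges since each lies on that cycle.
But removing 2—6 disconnects 2 from 6; removing 2—1 disconnects 2 from 1; removing 5—3 disconnects 5 from 3 — these are bridges.

1-2, 2-6, 3-5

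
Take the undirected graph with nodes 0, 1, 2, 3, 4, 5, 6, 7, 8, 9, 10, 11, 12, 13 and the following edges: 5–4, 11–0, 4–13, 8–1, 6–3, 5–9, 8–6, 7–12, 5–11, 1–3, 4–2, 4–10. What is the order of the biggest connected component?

8

Starting from 7 we can reach 7, 12. That is one component of size 2.
Starting from 1 we can reach 1, 3, 6, 8. That is one component of size 4.
Starting from 0 we can reach 0, 2, 4, 5, 9, 10, 11, 13. That is one component of size 8.
The largest has 8 vertices.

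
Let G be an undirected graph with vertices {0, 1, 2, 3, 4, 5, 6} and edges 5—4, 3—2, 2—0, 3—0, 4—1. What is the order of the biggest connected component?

6 is isolated — a component by itself.
Starting from 1 we can reach 1, 4, 5. That is one component of size 3.
Starting from 0 we can reach 0, 2, 3. That is one component of size 3.
The largest has 3 vertices.

3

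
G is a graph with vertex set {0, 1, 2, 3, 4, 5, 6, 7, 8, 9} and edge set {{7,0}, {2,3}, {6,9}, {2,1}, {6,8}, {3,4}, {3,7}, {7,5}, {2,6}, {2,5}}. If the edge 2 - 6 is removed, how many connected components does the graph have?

2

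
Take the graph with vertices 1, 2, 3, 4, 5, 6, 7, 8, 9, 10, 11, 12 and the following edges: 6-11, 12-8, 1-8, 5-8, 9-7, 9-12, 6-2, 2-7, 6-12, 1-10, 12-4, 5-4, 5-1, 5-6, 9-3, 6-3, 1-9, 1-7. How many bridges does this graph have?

2

The edges on the cycle 5-1-9-3-6-5 are not bridges since each lies on that cycle.
But removing 11-6 disconnects 11 from 6; removing 10-1 disconnects 10 from 1 — these are bridges.
That makes 2 bridges.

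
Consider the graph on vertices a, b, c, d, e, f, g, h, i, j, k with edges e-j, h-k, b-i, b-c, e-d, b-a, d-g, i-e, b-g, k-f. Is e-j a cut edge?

Removing e-j leaves no path between e and j: the component count goes from 2 to 3. So it is a bridge.

Yes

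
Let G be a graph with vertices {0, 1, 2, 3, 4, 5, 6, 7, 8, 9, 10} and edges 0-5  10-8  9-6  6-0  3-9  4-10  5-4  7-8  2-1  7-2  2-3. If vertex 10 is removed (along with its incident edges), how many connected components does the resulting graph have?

With 10 gone, the remaining components are: {0, 1, 2, 3, 4, 5, 6, 7, 8, 9}.
That is 1 component.

1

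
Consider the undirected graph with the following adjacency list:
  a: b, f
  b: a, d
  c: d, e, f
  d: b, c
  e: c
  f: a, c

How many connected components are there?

Starting from a we can reach a, b, c, d, e, f. That is one component of size 6.
Total: 1 component.

1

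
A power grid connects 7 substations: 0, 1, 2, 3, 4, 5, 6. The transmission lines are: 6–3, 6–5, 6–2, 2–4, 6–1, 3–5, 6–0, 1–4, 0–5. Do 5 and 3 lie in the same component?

From 5 we can reach 0, 1, 2, 3, 4, 5, 6, which includes 3.

Yes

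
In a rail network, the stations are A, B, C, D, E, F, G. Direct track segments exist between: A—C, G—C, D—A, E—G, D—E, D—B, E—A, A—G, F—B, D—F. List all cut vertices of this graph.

D

Removing D increases the component count from 1 to 2, so D is a cut vertex.
By contrast removing C leaves 1 component; it is not a cut vertex. No other vertex is a cut vertex either.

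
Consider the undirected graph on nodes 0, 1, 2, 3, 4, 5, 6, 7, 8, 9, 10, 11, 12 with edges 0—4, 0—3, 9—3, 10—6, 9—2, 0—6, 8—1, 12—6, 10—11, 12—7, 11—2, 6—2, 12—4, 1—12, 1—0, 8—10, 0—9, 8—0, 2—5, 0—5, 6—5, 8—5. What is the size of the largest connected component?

13

Starting from 0 we can reach 0, 1, 2, 3, 4, 5, 6, 7, 8, 9, 10, 11, 12. That is one component of size 13.
The largest has 13 vertices.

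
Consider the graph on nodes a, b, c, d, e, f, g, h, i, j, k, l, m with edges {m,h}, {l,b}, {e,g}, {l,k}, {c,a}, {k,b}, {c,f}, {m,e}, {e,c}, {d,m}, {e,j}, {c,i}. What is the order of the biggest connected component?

10

Starting from b we can reach b, k, l. That is one component of size 3.
Starting from a we can reach a, c, d, e, f, g, h, i, j, m. That is one component of size 10.
The largest has 10 vertices.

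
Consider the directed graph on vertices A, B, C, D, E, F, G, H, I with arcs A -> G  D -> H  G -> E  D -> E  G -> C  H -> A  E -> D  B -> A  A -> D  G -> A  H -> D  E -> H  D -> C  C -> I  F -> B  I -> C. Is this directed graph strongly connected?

No

There is no directed path from G to F, so the graph is not strongly connected.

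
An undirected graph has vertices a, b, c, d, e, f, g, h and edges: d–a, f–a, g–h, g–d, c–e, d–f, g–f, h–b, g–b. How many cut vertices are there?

Removing g increases the component count from 2 to 3, so g is a cut vertex.
By contrast removing a leaves 2 components; it is not a cut vertex. No other vertex is a cut vertex either.

1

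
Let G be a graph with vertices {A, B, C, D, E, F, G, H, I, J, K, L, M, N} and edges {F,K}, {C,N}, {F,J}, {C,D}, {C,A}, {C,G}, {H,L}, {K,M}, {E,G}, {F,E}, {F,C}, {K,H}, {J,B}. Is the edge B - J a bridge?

Removing B - J leaves no path between B and J: the component count goes from 2 to 3. So it is a bridge.

Yes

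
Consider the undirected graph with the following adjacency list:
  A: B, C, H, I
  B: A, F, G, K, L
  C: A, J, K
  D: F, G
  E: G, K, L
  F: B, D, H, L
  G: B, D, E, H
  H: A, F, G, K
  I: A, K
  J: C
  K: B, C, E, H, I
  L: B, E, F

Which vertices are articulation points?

C

Removing C increases the component count from 1 to 2, so C is a cut vertex.
By contrast removing F leaves 1 component; it is not a cut vertex. No other vertex is a cut vertex either.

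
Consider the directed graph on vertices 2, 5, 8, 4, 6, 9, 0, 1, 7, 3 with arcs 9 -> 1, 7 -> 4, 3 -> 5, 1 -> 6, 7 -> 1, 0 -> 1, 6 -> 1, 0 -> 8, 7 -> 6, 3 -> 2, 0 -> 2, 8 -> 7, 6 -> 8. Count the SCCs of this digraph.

7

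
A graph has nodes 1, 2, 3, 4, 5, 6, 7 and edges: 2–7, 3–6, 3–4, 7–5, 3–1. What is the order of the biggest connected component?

Starting from 2 we can reach 2, 5, 7. That is one component of size 3.
Starting from 1 we can reach 1, 3, 4, 6. That is one component of size 4.
The largest has 4 vertices.

4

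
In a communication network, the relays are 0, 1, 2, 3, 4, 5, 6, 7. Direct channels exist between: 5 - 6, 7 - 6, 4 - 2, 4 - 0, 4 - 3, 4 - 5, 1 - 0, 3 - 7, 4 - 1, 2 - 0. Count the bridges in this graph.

0

The edges on the cycle 4-1-0-4 are not bridges since each lies on that cycle.
Every edge lies on some cycle, so there are no bridges.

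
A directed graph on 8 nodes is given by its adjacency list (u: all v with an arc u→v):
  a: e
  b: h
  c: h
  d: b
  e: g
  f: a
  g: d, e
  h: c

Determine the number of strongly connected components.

6

{c, h} are all mutually reachable — one SCC of size 2.
{e, g} are all mutually reachable — one SCC of size 2.
{a} is an SCC by itself.
{d} is an SCC by itself.
{b} is an SCC by itself.
(and 1 more singleton SCC)
That gives 6 strongly connected components.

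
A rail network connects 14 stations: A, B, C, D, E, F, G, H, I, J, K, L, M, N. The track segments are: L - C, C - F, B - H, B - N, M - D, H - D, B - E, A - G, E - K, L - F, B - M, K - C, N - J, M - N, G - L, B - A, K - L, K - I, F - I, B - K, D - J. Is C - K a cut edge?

No

After removing C - K, the path C-L-K still connects them, so the edge is not a bridge.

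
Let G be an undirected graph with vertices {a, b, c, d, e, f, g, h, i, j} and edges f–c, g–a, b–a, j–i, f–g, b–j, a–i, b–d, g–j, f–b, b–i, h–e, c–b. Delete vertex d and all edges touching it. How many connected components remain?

2

With d gone, the remaining components are: {e, h}; {a, b, c, f, g, i, j}.
That is 2 components.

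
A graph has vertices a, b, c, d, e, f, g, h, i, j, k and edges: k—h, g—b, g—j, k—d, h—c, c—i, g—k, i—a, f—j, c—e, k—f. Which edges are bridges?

a-i, b-g, c-e, c-h, c-i, d-k, h-k

The edges on the cycle g-k-f-j-g are not bridges since each lies on that cycle.
But removing e—c disconnects e from c; removing h—k disconnects h from k; removing c—i disconnects c from i; removing g—b disconnects g from b — these are bridges.
In total 7 edges are bridges.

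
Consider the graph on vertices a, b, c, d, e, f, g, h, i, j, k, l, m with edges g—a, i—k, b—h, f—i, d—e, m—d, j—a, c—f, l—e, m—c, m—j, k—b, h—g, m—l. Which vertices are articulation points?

m

Removing m increases the component count from 1 to 2, so m is a cut vertex.
By contrast removing h leaves 1 component; it is not a cut vertex. No other vertex is a cut vertex either.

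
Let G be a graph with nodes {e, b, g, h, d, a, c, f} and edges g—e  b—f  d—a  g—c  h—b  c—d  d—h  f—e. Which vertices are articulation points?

d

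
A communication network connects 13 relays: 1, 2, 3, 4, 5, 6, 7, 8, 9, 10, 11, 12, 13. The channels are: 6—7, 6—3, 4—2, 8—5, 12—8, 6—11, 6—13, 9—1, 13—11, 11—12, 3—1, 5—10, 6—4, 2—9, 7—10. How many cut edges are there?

0

The edges on the cycle 6-13-11-6 are not bridges since each lies on that cycle.
Every edge lies on some cycle, so there are no bridges.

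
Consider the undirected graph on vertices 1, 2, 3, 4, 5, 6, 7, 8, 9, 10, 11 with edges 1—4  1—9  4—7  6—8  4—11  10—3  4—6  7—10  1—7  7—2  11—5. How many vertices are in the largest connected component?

Starting from 1 we can reach 1, 2, 3, 4, 5, 6, 7, 8, 9, 10, 11. That is one component of size 11.
The largest has 11 vertices.

11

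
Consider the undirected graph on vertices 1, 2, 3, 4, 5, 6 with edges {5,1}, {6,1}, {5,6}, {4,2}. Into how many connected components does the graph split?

3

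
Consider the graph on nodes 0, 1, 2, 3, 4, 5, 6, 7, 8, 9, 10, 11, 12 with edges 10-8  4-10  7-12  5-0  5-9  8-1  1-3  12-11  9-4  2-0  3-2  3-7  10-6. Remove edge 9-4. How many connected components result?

9 and 4 are still connected via 9-5-0-2-3-1-8-10-4, so the component count stays at 1.

1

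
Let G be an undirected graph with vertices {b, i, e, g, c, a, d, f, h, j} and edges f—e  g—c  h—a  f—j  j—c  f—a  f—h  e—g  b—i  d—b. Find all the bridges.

b-d, b-i

The edges on the cycle f-h-a-f are not bridges since each lies on that cycle.
But removing b—i disconnects b from i; removing b—d disconnects b from d — these are bridges.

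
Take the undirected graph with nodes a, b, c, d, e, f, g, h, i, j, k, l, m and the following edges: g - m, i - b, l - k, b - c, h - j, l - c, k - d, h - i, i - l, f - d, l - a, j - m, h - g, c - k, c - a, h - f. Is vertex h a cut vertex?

Yes

Deleting h raises the number of components from 2 to 3, so h is a cut vertex.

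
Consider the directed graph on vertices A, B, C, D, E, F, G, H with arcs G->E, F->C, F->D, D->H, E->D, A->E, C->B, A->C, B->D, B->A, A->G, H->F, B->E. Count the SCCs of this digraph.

1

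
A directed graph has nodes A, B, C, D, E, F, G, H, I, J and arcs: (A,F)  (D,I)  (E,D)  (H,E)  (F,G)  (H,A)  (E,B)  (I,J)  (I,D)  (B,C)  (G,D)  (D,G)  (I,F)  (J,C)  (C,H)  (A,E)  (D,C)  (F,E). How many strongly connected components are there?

{A, B, C, D, E, F, G, H, I, J} are all mutually reachable — one SCC of size 10.
That gives 1 strongly connected component.

1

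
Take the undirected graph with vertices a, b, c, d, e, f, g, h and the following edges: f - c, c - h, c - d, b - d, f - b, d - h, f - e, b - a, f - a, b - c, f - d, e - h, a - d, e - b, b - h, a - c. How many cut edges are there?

The edges on the cycle f-e-b-f are not bridges since each lies on that cycle.
Every edge lies on some cycle, so there are no bridges.

0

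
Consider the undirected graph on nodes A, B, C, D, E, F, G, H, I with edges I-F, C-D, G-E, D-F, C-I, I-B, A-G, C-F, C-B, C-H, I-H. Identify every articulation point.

G

Removing G increases the component count from 2 to 3, so G is a cut vertex.
By contrast removing F leaves 2 components; it is not a cut vertex. No other vertex is a cut vertex either.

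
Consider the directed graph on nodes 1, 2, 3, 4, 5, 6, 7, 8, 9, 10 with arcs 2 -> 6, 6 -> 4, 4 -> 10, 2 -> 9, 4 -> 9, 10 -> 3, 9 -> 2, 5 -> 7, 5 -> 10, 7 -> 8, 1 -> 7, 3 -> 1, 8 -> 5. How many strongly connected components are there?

2

{1, 3, 5, 7, 8, 10} are all mutually reachable — one SCC of size 6.
{2, 4, 6, 9} are all mutually reachable — one SCC of size 4.
That gives 2 strongly connected components.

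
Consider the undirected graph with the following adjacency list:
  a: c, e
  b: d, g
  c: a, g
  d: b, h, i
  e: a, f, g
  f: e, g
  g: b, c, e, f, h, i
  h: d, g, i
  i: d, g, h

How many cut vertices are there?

1

Removing g increases the component count from 1 to 2, so g is a cut vertex.
By contrast removing i leaves 1 component; it is not a cut vertex. No other vertex is a cut vertex either.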